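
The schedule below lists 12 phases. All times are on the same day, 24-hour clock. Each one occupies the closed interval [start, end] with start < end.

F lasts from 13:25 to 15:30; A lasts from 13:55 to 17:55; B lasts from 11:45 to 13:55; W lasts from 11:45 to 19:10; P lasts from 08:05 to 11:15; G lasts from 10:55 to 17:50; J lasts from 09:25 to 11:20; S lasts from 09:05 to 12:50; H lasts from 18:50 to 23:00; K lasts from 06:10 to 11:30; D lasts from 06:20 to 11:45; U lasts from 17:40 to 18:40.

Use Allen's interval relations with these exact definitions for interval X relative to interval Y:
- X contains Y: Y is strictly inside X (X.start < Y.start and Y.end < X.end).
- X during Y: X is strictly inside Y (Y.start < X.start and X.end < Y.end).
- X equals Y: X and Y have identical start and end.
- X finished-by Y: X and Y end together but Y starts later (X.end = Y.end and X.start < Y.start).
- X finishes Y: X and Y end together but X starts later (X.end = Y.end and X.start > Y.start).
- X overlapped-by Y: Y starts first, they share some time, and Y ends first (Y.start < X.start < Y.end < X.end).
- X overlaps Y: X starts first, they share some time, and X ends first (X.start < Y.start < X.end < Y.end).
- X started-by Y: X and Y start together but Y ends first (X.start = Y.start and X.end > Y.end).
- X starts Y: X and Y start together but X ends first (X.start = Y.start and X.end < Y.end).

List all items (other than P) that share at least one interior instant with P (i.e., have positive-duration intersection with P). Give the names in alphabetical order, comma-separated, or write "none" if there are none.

D, G, J, K, S

Target P = [08:05, 11:15].
A [13:55, 17:55] → after → no.
B [11:45, 13:55] → after → no.
D [06:20, 11:45] → contains → yes.
F [13:25, 15:30] → after → no.
G [10:55, 17:50] → overlapped-by → yes.
H [18:50, 23:00] → after → no.
J [09:25, 11:20] → overlapped-by → yes.
K [06:10, 11:30] → contains → yes.
S [09:05, 12:50] → overlapped-by → yes.
U [17:40, 18:40] → after → no.
W [11:45, 19:10] → after → no.
Result: D, G, J, K, S.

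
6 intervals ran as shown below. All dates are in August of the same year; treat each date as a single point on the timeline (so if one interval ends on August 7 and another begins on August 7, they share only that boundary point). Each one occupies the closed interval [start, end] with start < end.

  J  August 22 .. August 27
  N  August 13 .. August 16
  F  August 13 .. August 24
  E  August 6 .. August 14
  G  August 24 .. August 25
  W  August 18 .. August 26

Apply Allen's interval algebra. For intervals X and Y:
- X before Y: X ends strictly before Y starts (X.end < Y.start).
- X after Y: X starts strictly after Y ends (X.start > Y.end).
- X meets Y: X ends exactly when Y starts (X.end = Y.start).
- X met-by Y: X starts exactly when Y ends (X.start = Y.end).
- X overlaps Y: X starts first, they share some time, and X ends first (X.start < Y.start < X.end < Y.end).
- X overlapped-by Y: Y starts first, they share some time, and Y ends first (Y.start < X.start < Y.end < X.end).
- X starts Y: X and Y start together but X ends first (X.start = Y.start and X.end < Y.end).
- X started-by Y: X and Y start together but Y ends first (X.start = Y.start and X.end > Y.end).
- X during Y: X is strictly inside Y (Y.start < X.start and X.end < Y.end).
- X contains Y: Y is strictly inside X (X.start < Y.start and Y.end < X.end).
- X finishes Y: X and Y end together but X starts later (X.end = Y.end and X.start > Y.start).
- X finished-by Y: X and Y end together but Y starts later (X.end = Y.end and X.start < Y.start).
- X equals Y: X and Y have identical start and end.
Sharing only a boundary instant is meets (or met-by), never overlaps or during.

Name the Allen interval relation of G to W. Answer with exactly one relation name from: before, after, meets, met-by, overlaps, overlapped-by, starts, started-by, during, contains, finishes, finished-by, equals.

during

G = [August 24, August 25]; W = [August 18, August 26].
Compare endpoints: G.start > W.start, G.start < W.end, G.end > W.start, G.end < W.end.
That pattern is 'during'.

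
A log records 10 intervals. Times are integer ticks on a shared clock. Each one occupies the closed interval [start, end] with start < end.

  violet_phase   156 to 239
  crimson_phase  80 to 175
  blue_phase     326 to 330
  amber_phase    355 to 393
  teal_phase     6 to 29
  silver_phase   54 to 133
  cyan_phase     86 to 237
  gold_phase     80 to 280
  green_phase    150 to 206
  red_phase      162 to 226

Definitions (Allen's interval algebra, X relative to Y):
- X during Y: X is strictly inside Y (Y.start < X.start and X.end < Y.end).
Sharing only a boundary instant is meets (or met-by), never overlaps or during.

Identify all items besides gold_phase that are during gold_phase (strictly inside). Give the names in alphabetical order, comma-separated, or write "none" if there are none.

cyan_phase, green_phase, red_phase, violet_phase

Target gold_phase = [80, 280].
amber_phase [355, 393] → after → no.
blue_phase [326, 330] → after → no.
crimson_phase [80, 175] → starts → no.
cyan_phase [86, 237] → during → yes.
green_phase [150, 206] → during → yes.
red_phase [162, 226] → during → yes.
silver_phase [54, 133] → overlaps → no.
teal_phase [6, 29] → before → no.
violet_phase [156, 239] → during → yes.
Result: cyan_phase, green_phase, red_phase, violet_phase.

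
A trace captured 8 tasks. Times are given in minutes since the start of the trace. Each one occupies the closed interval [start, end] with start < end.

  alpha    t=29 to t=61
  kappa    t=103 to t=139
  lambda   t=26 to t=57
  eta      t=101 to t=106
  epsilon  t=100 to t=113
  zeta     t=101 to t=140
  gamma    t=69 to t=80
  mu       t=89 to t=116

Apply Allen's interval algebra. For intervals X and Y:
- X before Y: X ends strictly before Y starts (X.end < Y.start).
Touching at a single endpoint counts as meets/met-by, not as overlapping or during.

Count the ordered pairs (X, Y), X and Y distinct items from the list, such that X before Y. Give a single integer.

17

Checking all 56 ordered pairs for relation 'before'; matching pairs in alphabetical order:
(alpha, epsilon): alpha before epsilon ✓
(alpha, eta): alpha before eta ✓
(alpha, gamma): alpha before gamma ✓
(alpha, kappa): alpha before kappa ✓
(alpha, mu): alpha before mu ✓
(alpha, zeta): alpha before zeta ✓
(gamma, epsilon): gamma before epsilon ✓
(gamma, eta): gamma before eta ✓
(gamma, kappa): gamma before kappa ✓
(gamma, mu): gamma before mu ✓
(gamma, zeta): gamma before zeta ✓
(lambda, epsilon): lambda before epsilon ✓
(lambda, eta): lambda before eta ✓
(lambda, gamma): lambda before gamma ✓
(lambda, kappa): lambda before kappa ✓
(lambda, mu): lambda before mu ✓
(lambda, zeta): lambda before zeta ✓
Count: 17.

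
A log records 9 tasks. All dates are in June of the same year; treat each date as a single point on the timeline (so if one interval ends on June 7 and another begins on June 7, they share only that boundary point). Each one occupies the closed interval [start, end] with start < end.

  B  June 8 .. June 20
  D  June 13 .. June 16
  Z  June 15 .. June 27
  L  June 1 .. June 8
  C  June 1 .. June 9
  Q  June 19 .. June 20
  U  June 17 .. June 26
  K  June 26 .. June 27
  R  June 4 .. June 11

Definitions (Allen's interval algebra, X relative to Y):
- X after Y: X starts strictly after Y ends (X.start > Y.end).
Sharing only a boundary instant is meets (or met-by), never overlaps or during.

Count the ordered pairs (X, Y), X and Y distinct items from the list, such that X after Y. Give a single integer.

20

Checking all 72 ordered pairs for relation 'after'; matching pairs in alphabetical order:
(D, C): D after C ✓
(D, L): D after L ✓
(D, R): D after R ✓
(K, B): K after B ✓
(K, C): K after C ✓
(K, D): K after D ✓
(K, L): K after L ✓
(K, Q): K after Q ✓
(K, R): K after R ✓
(Q, C): Q after C ✓
(Q, D): Q after D ✓
(Q, L): Q after L ✓
(Q, R): Q after R ✓
(U, C): U after C ✓
(U, D): U after D ✓
(U, L): U after L ✓
(U, R): U after R ✓
(Z, C): Z after C ✓
(Z, L): Z after L ✓
(Z, R): Z after R ✓
Count: 20.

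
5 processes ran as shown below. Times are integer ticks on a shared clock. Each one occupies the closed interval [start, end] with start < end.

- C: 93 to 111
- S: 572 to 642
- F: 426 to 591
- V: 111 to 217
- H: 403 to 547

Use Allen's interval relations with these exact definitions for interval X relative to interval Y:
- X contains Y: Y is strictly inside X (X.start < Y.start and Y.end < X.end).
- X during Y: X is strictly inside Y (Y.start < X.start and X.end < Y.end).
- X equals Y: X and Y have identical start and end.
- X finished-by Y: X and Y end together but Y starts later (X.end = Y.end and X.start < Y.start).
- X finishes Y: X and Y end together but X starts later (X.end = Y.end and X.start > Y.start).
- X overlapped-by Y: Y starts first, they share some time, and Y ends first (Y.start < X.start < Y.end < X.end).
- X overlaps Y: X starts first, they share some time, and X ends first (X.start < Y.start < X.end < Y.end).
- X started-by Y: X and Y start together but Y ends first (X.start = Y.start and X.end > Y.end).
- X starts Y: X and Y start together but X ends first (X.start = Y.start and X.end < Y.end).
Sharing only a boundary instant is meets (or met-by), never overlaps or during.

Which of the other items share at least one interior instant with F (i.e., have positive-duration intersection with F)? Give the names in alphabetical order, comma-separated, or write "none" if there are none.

H, S

Target F = [426, 591].
C [93, 111] → before → no.
H [403, 547] → overlaps → yes.
S [572, 642] → overlapped-by → yes.
V [111, 217] → before → no.
Result: H, S.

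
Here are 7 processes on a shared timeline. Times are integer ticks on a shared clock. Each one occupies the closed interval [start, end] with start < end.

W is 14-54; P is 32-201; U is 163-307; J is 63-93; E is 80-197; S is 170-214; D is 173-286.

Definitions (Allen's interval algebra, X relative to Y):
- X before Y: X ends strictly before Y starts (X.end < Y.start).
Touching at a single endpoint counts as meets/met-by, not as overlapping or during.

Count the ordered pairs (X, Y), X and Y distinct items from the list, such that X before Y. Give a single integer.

Checking all 42 ordered pairs for relation 'before'; matching pairs in alphabetical order:
(J, D): J before D ✓
(J, S): J before S ✓
(J, U): J before U ✓
(W, D): W before D ✓
(W, E): W before E ✓
(W, J): W before J ✓
(W, S): W before S ✓
(W, U): W before U ✓
Count: 8.

8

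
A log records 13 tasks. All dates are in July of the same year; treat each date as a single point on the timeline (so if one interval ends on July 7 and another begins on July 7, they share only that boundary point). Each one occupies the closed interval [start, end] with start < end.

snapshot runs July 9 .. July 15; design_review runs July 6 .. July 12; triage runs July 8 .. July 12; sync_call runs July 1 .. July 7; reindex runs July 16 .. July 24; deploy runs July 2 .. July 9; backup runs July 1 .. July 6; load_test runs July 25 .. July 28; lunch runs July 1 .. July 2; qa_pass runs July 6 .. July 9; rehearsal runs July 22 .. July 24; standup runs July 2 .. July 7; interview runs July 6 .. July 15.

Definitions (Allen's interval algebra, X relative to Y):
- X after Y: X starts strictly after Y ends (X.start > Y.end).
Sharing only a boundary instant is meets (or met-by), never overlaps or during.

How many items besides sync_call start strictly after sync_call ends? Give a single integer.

Target sync_call = [July 1, July 7].
backup [July 1, July 6] → starts → no.
deploy [July 2, July 9] → overlapped-by → no.
design_review [July 6, July 12] → overlapped-by → no.
interview [July 6, July 15] → overlapped-by → no.
load_test [July 25, July 28] → after → counts.
lunch [July 1, July 2] → starts → no.
qa_pass [July 6, July 9] → overlapped-by → no.
rehearsal [July 22, July 24] → after → counts.
reindex [July 16, July 24] → after → counts.
snapshot [July 9, July 15] → after → counts.
standup [July 2, July 7] → finishes → no.
triage [July 8, July 12] → after → counts.
Total: 5.

5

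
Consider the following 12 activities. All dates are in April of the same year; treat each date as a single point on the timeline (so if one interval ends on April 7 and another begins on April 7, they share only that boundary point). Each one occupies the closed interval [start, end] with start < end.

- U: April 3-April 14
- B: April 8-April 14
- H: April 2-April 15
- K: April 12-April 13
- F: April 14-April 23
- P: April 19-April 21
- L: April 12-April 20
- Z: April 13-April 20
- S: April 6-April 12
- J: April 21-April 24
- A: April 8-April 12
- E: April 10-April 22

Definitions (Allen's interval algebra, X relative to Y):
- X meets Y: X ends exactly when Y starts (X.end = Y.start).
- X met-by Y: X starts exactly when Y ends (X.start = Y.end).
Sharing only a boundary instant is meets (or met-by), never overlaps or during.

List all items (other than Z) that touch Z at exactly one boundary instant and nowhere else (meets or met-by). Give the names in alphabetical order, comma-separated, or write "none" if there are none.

Target Z = [April 13, April 20].
A [April 8, April 12] → before → no.
B [April 8, April 14] → overlaps → no.
E [April 10, April 22] → contains → no.
F [April 14, April 23] → overlapped-by → no.
H [April 2, April 15] → overlaps → no.
J [April 21, April 24] → after → no.
K [April 12, April 13] → meets → yes.
L [April 12, April 20] → finished-by → no.
P [April 19, April 21] → overlapped-by → no.
S [April 6, April 12] → before → no.
U [April 3, April 14] → overlaps → no.
Result: K.

K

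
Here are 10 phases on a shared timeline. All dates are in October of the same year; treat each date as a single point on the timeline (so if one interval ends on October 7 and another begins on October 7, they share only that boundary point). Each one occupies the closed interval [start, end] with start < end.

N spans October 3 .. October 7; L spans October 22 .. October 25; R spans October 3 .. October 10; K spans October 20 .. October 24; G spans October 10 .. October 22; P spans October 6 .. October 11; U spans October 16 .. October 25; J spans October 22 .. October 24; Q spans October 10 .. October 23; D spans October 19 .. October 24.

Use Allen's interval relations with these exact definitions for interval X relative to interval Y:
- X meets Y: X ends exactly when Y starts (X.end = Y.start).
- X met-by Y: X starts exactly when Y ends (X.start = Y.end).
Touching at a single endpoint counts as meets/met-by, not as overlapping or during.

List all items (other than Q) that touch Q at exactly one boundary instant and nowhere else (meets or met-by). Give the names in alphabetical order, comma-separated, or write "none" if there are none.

Target Q = [October 10, October 23].
D [October 19, October 24] → overlapped-by → no.
G [October 10, October 22] → starts → no.
J [October 22, October 24] → overlapped-by → no.
K [October 20, October 24] → overlapped-by → no.
L [October 22, October 25] → overlapped-by → no.
N [October 3, October 7] → before → no.
P [October 6, October 11] → overlaps → no.
R [October 3, October 10] → meets → yes.
U [October 16, October 25] → overlapped-by → no.
Result: R.

R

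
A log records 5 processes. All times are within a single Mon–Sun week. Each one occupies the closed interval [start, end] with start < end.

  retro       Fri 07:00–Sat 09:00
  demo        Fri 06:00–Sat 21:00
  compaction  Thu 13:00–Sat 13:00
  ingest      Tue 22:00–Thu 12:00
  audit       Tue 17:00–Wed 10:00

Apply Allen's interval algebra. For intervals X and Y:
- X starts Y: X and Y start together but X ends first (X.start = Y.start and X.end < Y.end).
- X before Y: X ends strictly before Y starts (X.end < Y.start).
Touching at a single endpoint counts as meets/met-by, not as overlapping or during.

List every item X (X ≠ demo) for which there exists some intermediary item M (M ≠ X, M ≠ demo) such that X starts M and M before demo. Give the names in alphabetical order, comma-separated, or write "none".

Target demo = [Fri 06:00, Sat 21:00].
Intermediaries M with M before demo: audit, ingest.
Via audit — items with X starts audit: none.
Via ingest — items with X starts ingest: none.
Union: none.

none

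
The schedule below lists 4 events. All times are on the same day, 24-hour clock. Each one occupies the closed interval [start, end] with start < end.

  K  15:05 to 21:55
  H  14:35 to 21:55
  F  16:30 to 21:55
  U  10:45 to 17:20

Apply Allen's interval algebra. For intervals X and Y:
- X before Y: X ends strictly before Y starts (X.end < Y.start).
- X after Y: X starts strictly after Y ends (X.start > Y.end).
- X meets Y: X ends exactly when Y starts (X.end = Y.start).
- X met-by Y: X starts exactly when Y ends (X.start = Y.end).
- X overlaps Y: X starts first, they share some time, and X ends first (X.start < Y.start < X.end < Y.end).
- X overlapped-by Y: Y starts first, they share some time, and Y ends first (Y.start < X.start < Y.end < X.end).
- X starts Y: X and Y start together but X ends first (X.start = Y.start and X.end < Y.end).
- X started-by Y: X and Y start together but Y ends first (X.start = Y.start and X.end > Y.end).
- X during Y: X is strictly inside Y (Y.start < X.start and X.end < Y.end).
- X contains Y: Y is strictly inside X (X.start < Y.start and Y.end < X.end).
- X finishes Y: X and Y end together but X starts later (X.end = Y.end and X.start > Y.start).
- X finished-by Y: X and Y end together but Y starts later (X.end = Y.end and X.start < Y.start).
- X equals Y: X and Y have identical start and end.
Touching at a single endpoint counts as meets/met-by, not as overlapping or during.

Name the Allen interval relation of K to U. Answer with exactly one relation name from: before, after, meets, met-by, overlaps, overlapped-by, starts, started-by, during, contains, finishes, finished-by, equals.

K = [15:05, 21:55]; U = [10:45, 17:20].
Compare endpoints: K.start > U.start, K.start < U.end, K.end > U.start, K.end > U.end.
That pattern is 'overlapped-by'.

overlapped-by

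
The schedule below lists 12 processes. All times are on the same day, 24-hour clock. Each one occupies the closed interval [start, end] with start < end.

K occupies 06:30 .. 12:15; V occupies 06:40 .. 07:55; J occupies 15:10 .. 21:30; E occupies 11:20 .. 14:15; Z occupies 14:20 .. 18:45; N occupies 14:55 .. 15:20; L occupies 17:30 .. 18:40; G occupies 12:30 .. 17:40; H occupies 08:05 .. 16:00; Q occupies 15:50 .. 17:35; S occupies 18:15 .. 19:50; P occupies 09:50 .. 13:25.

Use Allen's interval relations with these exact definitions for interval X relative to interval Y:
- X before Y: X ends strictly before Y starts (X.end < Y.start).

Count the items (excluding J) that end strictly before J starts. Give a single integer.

4

Target J = [15:10, 21:30].
E [11:20, 14:15] → before → counts.
G [12:30, 17:40] → overlaps → no.
H [08:05, 16:00] → overlaps → no.
K [06:30, 12:15] → before → counts.
L [17:30, 18:40] → during → no.
N [14:55, 15:20] → overlaps → no.
P [09:50, 13:25] → before → counts.
Q [15:50, 17:35] → during → no.
S [18:15, 19:50] → during → no.
V [06:40, 07:55] → before → counts.
Z [14:20, 18:45] → overlaps → no.
Total: 4.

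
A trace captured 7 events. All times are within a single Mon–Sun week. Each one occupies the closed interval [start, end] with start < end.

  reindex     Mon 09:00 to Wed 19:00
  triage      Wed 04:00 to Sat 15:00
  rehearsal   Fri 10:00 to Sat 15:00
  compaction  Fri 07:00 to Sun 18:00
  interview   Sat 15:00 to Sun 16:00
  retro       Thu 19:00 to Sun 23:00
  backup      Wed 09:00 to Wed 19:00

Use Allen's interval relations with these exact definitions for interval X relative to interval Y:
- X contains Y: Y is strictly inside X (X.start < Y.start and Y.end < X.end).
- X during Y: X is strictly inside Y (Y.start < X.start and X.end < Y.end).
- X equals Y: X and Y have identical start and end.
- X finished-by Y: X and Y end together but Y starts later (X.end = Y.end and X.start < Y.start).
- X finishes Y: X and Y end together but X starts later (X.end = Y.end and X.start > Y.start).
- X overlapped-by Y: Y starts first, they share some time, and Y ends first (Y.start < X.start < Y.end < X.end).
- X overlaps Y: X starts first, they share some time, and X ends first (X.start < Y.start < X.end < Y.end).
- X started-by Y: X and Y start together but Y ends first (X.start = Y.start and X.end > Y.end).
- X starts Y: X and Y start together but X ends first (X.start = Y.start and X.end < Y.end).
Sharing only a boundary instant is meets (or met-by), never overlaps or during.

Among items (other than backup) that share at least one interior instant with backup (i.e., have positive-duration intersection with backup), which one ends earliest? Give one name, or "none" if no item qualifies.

Target backup = [Wed 09:00, Wed 19:00].
compaction [Fri 07:00, Sun 18:00] → after → excluded.
interview [Sat 15:00, Sun 16:00] → after → excluded.
rehearsal [Fri 10:00, Sat 15:00] → after → excluded.
reindex [Mon 09:00, Wed 19:00] → finished-by → candidate.
retro [Thu 19:00, Sun 23:00] → after → excluded.
triage [Wed 04:00, Sat 15:00] → contains → candidate.
Among candidates, earliest end is Wed 19:00 → reindex.

reindex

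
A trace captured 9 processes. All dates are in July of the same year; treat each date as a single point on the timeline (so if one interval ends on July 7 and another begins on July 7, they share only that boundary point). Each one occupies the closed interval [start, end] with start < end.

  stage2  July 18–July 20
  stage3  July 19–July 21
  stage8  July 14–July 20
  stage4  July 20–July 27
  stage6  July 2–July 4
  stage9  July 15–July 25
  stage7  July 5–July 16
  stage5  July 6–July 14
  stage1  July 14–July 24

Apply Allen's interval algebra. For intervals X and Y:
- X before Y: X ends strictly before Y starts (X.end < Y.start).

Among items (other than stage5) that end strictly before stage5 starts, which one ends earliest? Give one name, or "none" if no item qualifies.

stage6

Target stage5 = [July 6, July 14].
stage1 [July 14, July 24] → met-by → excluded.
stage2 [July 18, July 20] → after → excluded.
stage3 [July 19, July 21] → after → excluded.
stage4 [July 20, July 27] → after → excluded.
stage6 [July 2, July 4] → before → candidate.
stage7 [July 5, July 16] → contains → excluded.
stage8 [July 14, July 20] → met-by → excluded.
stage9 [July 15, July 25] → after → excluded.
Among candidates, earliest end is July 4 → stage6.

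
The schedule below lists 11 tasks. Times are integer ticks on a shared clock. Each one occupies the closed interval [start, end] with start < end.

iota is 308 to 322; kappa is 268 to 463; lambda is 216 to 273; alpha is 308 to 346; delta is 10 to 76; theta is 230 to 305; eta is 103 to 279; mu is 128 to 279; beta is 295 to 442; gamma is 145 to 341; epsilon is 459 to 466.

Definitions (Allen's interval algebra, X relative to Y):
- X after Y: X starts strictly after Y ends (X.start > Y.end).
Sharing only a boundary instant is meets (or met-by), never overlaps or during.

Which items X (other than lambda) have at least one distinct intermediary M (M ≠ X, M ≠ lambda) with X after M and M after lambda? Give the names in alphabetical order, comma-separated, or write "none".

epsilon

Target lambda = [216, 273].
Intermediaries M with M after lambda: alpha, beta, epsilon, iota.
Via alpha — items with X after alpha: epsilon.
Via beta — items with X after beta: epsilon.
Via epsilon — items with X after epsilon: none.
Via iota — items with X after iota: epsilon.
Union: epsilon.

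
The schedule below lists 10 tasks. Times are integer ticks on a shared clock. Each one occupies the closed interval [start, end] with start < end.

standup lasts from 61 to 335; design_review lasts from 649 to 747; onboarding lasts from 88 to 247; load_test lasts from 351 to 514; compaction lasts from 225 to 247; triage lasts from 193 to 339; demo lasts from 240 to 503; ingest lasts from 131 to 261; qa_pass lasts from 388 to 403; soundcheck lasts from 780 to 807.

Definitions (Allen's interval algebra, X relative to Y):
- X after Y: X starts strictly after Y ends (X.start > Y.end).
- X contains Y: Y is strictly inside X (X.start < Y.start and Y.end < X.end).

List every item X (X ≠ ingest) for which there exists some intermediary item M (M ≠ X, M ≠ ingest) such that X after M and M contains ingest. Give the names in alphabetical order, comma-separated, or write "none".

Target ingest = [131, 261].
Intermediaries M with M contains ingest: standup.
Via standup — items with X after standup: design_review, load_test, qa_pass, soundcheck.
Union: design_review, load_test, qa_pass, soundcheck.

design_review, load_test, qa_pass, soundcheck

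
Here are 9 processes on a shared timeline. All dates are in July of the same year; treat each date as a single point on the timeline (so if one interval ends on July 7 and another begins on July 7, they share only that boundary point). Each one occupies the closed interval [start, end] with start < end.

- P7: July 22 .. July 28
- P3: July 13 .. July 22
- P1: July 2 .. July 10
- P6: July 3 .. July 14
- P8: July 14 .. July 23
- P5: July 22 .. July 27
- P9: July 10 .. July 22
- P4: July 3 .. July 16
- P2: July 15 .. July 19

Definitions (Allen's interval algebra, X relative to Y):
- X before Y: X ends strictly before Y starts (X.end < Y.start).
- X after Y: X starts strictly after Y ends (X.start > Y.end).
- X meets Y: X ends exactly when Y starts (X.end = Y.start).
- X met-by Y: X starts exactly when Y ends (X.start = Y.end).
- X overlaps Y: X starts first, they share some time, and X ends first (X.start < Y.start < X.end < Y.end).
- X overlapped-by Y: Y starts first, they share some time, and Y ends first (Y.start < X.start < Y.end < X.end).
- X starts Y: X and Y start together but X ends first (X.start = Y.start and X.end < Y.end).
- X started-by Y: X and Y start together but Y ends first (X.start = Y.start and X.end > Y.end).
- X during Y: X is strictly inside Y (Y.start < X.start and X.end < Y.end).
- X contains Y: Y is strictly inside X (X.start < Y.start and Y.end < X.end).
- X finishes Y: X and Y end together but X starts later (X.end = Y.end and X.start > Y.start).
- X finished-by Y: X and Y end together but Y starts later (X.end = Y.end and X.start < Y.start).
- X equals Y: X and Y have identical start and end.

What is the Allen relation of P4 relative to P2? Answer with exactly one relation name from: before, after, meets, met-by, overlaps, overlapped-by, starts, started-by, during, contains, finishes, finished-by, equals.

P4 = [July 3, July 16]; P2 = [July 15, July 19].
Compare endpoints: P4.start < P2.start, P4.start < P2.end, P4.end > P2.start, P4.end < P2.end.
That pattern is 'overlaps'.

overlaps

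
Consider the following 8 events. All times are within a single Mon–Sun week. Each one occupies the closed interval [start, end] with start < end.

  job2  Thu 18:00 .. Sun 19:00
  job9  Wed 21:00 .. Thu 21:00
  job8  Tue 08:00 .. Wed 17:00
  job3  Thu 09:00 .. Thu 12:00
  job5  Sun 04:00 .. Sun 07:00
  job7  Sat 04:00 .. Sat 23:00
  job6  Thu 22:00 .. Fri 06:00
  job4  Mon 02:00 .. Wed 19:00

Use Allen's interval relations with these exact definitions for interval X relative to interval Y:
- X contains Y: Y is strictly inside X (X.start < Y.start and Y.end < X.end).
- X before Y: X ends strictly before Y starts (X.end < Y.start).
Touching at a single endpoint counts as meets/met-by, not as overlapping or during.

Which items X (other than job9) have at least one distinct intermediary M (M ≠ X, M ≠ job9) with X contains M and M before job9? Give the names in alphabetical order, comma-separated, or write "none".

job4

Target job9 = [Wed 21:00, Thu 21:00].
Intermediaries M with M before job9: job4, job8.
Via job4 — items with X contains job4: none.
Via job8 — items with X contains job8: job4.
Union: job4.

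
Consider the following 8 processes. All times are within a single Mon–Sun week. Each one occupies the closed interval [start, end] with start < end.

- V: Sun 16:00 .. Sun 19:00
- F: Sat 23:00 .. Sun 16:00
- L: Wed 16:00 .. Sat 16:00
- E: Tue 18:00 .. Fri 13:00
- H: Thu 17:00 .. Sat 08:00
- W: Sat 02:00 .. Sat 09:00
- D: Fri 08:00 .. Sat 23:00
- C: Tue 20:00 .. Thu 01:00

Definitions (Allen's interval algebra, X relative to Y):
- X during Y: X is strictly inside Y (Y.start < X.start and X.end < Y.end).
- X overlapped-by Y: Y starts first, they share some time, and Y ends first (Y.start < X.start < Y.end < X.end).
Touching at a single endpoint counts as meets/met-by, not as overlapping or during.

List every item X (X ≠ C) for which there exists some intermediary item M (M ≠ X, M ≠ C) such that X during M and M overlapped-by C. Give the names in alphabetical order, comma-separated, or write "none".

Target C = [Tue 20:00, Thu 01:00].
Intermediaries M with M overlapped-by C: L.
Via L — items with X during L: H, W.
Union: H, W.

H, W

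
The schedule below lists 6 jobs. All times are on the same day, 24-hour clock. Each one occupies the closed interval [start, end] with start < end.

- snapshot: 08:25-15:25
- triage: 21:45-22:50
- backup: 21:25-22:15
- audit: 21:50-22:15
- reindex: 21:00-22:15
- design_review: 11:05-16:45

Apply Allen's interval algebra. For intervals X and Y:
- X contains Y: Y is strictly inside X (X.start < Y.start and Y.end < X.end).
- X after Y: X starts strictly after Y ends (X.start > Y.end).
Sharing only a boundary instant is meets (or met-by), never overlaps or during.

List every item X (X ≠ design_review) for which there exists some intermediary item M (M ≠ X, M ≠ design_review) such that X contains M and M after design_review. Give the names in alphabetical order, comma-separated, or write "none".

Target design_review = [11:05, 16:45].
Intermediaries M with M after design_review: audit, backup, reindex, triage.
Via audit — items with X contains audit: triage.
Via backup — items with X contains backup: none.
Via reindex — items with X contains reindex: none.
Via triage — items with X contains triage: none.
Union: triage.

triage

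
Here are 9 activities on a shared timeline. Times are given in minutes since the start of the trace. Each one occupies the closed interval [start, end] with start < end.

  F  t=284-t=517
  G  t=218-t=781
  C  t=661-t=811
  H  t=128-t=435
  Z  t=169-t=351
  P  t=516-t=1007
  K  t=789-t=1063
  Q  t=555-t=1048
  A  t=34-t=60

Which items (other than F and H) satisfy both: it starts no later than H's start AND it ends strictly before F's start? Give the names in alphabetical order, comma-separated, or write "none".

Conditions: its start is no later than H's start (X.start <= t=128) AND its end is strictly before F's start (X.end < t=284).
A: start t=34 <= t=128? ✓; end t=60 < t=284? ✓ → yes.
C: start t=661 <= t=128? ✗; end t=811 < t=284? ✗ → no.
G: start t=218 <= t=128? ✗; end t=781 < t=284? ✗ → no.
K: start t=789 <= t=128? ✗; end t=1063 < t=284? ✗ → no.
P: start t=516 <= t=128? ✗; end t=1007 < t=284? ✗ → no.
Q: start t=555 <= t=128? ✗; end t=1048 < t=284? ✗ → no.
Z: start t=169 <= t=128? ✗; end t=351 < t=284? ✗ → no.
Result: A.

A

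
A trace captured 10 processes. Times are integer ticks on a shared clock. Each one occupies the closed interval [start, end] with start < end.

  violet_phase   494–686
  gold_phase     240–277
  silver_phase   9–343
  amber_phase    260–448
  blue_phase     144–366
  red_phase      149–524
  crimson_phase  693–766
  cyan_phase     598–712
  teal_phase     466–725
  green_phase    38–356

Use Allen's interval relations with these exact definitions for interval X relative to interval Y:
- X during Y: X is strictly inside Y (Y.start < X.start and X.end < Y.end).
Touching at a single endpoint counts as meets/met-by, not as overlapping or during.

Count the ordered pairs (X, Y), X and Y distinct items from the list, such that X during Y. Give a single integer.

Checking all 90 ordered pairs for relation 'during'; matching pairs in alphabetical order:
(amber_phase, red_phase): amber_phase during red_phase ✓
(cyan_phase, teal_phase): cyan_phase during teal_phase ✓
(gold_phase, blue_phase): gold_phase during blue_phase ✓
(gold_phase, green_phase): gold_phase during green_phase ✓
(gold_phase, red_phase): gold_phase during red_phase ✓
(gold_phase, silver_phase): gold_phase during silver_phase ✓
(violet_phase, teal_phase): violet_phase during teal_phase ✓
Count: 7.

7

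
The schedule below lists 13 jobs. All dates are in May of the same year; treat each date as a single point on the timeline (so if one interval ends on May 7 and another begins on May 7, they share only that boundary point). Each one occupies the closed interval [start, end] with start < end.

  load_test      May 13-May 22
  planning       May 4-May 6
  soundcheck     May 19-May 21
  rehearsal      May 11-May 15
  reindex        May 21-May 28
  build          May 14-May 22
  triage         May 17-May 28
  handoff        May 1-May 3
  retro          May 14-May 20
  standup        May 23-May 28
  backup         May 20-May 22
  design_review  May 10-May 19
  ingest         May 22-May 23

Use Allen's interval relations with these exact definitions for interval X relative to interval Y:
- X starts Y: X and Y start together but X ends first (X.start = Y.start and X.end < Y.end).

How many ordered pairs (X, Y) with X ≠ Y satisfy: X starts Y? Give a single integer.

Checking all 156 ordered pairs for relation 'starts'; matching pairs in alphabetical order:
(retro, build): retro starts build ✓
Count: 1.

1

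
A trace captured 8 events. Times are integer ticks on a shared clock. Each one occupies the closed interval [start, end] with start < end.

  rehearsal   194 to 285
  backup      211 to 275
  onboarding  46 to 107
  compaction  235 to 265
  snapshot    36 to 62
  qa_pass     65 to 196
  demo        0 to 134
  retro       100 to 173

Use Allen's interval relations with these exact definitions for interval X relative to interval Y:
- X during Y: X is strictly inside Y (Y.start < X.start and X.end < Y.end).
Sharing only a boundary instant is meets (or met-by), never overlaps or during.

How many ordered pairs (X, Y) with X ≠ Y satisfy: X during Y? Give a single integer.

6

Checking all 56 ordered pairs for relation 'during'; matching pairs in alphabetical order:
(backup, rehearsal): backup during rehearsal ✓
(compaction, backup): compaction during backup ✓
(compaction, rehearsal): compaction during rehearsal ✓
(onboarding, demo): onboarding during demo ✓
(retro, qa_pass): retro during qa_pass ✓
(snapshot, demo): snapshot during demo ✓
Count: 6.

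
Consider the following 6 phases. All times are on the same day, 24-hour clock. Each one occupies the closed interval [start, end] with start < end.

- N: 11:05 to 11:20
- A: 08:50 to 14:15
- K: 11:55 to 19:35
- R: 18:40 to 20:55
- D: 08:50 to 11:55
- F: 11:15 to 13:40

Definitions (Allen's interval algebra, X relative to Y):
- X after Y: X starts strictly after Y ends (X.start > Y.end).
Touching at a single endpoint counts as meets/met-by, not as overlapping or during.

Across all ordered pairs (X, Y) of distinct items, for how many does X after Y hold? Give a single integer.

5

Checking all 30 ordered pairs for relation 'after'; matching pairs in alphabetical order:
(K, N): K after N ✓
(R, A): R after A ✓
(R, D): R after D ✓
(R, F): R after F ✓
(R, N): R after N ✓
Count: 5.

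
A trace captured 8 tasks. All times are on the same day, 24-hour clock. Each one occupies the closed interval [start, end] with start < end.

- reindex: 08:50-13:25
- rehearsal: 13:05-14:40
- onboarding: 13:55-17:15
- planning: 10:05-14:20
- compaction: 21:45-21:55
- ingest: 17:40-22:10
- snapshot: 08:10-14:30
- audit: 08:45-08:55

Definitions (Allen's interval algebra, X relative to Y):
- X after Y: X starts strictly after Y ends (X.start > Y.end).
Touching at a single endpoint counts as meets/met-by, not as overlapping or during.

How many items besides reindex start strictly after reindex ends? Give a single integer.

3

Target reindex = [08:50, 13:25].
audit [08:45, 08:55] → overlaps → no.
compaction [21:45, 21:55] → after → counts.
ingest [17:40, 22:10] → after → counts.
onboarding [13:55, 17:15] → after → counts.
planning [10:05, 14:20] → overlapped-by → no.
rehearsal [13:05, 14:40] → overlapped-by → no.
snapshot [08:10, 14:30] → contains → no.
Total: 3.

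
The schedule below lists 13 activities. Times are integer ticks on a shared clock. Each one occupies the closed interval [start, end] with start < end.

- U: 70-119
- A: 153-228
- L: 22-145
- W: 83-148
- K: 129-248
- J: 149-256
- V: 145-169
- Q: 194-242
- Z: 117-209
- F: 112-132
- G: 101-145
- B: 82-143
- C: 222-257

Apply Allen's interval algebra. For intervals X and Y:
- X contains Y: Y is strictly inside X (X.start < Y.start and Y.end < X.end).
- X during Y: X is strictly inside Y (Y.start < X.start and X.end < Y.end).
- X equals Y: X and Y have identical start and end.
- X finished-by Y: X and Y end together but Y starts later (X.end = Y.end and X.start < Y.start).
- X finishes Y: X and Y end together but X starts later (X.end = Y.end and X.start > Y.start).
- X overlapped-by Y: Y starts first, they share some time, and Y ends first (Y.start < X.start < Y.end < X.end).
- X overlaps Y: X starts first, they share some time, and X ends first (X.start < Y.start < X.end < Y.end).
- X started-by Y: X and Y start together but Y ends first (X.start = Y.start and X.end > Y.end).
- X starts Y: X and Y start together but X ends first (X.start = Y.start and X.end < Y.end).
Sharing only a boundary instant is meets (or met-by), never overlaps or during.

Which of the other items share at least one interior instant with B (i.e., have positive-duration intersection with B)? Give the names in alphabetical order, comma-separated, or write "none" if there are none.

F, G, K, L, U, W, Z

Target B = [82, 143].
A [153, 228] → after → no.
C [222, 257] → after → no.
F [112, 132] → during → yes.
G [101, 145] → overlapped-by → yes.
J [149, 256] → after → no.
K [129, 248] → overlapped-by → yes.
L [22, 145] → contains → yes.
Q [194, 242] → after → no.
U [70, 119] → overlaps → yes.
V [145, 169] → after → no.
W [83, 148] → overlapped-by → yes.
Z [117, 209] → overlapped-by → yes.
Result: F, G, K, L, U, W, Z.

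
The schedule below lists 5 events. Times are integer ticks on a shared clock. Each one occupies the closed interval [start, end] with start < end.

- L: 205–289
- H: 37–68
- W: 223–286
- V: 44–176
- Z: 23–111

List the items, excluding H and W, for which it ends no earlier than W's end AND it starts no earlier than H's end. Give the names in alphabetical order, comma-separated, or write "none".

L

Conditions: its end is no earlier than W's end (X.end >= 286) AND its start is no earlier than H's end (X.start >= 68).
L: end 289 >= 286? ✓; start 205 >= 68? ✓ → yes.
V: end 176 >= 286? ✗; start 44 >= 68? ✗ → no.
Z: end 111 >= 286? ✗; start 23 >= 68? ✗ → no.
Result: L.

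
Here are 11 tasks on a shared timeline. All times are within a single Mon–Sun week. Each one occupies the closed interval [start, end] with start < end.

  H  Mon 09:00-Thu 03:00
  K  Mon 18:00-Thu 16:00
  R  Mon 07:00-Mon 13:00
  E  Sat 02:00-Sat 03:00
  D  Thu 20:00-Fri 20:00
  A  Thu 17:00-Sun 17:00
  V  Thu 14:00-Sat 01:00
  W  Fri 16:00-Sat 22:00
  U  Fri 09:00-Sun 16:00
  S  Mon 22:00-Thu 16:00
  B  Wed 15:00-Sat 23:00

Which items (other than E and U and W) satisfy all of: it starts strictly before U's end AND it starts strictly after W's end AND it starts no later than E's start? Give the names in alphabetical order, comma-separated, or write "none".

none

Conditions: its start is strictly before U's end (X.start < Sun 16:00) AND its start is strictly after W's end (X.start > Sat 22:00) AND its start is no later than E's start (X.start <= Sat 02:00).
A: start Thu 17:00 < Sun 16:00? ✓; start Thu 17:00 > Sat 22:00? ✗; start Thu 17:00 <= Sat 02:00? ✓ → no.
B: start Wed 15:00 < Sun 16:00? ✓; start Wed 15:00 > Sat 22:00? ✗; start Wed 15:00 <= Sat 02:00? ✓ → no.
D: start Thu 20:00 < Sun 16:00? ✓; start Thu 20:00 > Sat 22:00? ✗; start Thu 20:00 <= Sat 02:00? ✓ → no.
H: start Mon 09:00 < Sun 16:00? ✓; start Mon 09:00 > Sat 22:00? ✗; start Mon 09:00 <= Sat 02:00? ✓ → no.
K: start Mon 18:00 < Sun 16:00? ✓; start Mon 18:00 > Sat 22:00? ✗; start Mon 18:00 <= Sat 02:00? ✓ → no.
R: start Mon 07:00 < Sun 16:00? ✓; start Mon 07:00 > Sat 22:00? ✗; start Mon 07:00 <= Sat 02:00? ✓ → no.
S: start Mon 22:00 < Sun 16:00? ✓; start Mon 22:00 > Sat 22:00? ✗; start Mon 22:00 <= Sat 02:00? ✓ → no.
V: start Thu 14:00 < Sun 16:00? ✓; start Thu 14:00 > Sat 22:00? ✗; start Thu 14:00 <= Sat 02:00? ✓ → no.
Result: none.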